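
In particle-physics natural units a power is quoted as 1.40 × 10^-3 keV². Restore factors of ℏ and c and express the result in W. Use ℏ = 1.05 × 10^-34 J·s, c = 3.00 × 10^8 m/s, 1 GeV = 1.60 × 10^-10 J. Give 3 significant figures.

Power is [E]/[T] = [E]²/ℏ.
1 GeV² → 1/ℏ × (1 GeV in J)² = 2.44 × 10^14 W.
Convert the energy scale: 1.40 × 10^-3 keV² = 1.40 × 10^-15 GeV².
Result: 1.40 × 10^-15 × 2.44 × 10^14 = 0.341 W.

0.341 W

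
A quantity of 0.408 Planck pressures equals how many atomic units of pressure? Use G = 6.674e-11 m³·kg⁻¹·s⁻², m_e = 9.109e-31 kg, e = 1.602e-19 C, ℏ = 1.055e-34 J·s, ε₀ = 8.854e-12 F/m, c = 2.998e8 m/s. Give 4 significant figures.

Planck pressure: p_P = c⁷/(ℏG²) = 4.632e113 Pa
atomic unit of pressure: P_au = E_h/a₀³ = m_e⁴e¹⁰/((4πε₀)⁵ℏ⁸) = 2.929e13 Pa
0.408 × 4.632e113 / 2.929e13 = 6.452e99

6.452e99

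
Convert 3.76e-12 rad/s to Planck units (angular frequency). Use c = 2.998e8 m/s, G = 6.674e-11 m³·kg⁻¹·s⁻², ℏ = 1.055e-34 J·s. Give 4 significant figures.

Planck angular frequency: ω_P = √(c⁵/(ℏG)) = 1.855e43 rad/s.
3.76e-12 / 1.855e43 = 2.027e-55

2.027e-55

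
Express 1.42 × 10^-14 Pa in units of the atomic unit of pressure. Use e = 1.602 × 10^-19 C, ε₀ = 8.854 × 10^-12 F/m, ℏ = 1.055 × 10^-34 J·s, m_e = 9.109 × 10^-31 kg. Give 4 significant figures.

4.848 × 10^-28

atomic unit of pressure: P_au = E_h/a₀³ = m_e⁴e¹⁰/((4πε₀)⁵ℏ⁸) = 2.929 × 10^13 Pa.
1.42 × 10^-14 / 2.929 × 10^13 = 4.848 × 10^-28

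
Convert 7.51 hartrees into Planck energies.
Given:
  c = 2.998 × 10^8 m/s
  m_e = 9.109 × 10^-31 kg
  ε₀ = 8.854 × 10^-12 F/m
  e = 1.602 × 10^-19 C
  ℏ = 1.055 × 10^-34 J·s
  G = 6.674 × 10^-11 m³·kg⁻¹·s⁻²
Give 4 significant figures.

1.671 × 10^-26

hartree: E_h = m_e e⁴/(4πε₀ℏ)² = 4.354 × 10^-18 J
Planck energy: E_P = √(ℏc⁵/G) = 1.957 × 10^9 J
7.51 × 4.354 × 10^-18 / 1.957 × 10^9 = 1.671 × 10^-26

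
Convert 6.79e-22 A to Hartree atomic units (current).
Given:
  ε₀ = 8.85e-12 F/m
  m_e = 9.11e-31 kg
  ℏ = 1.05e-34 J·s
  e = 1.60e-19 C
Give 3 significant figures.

atomic unit of electric current: I_au = e E_h/ℏ = m_e e⁵/((4πε₀)²ℏ³) = 6.67e-3 A.
6.79e-22 / 6.67e-3 = 1.02e-19

1.02e-19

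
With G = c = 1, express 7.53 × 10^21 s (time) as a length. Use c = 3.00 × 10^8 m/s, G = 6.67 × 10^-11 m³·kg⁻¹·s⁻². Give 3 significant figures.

2.26 × 10^30 m

Time → length via c.
7.53 × 10^21 s × (c) = 2.26 × 10^30 m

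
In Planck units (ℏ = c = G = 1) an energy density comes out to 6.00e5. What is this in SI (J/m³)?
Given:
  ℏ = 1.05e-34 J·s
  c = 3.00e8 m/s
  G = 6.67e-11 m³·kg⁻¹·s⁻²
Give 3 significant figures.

2.81e119 J/m³

One Planck energy density: u_P = c⁷/(ℏG²) = 4.68e113 J/m³.
6.00e5 × 4.68e113 J/m³ = 2.81e119 J/m³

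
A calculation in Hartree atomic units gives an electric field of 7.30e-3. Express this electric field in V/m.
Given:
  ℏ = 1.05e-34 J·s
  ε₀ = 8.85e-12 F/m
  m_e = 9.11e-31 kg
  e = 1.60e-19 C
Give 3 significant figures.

One atomic unit of electric field: E_au = E_h/(e a₀) = m_e²e⁵/((4πε₀)³ℏ⁴) = 5.20e11 V/m.
7.30e-3 × 5.20e11 V/m = 3.80e9 V/m

3.80e9 V/m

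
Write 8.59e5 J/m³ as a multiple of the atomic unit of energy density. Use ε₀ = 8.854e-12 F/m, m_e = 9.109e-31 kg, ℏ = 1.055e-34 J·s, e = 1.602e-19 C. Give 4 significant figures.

atomic unit of energy density: u_au = E_h/a₀³ = m_e⁴e¹⁰/((4πε₀)⁵ℏ⁸) = 2.929e13 J/m³.
8.59e5 / 2.929e13 = 2.933e-8

2.933e-8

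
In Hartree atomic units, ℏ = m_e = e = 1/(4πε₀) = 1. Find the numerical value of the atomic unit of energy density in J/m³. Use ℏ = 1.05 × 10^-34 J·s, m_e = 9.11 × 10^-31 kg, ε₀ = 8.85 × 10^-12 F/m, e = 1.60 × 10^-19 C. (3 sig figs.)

The unique combination of the constants set to 1 with dimensions of energy density is u_au = E_h/a₀³ = m_e⁴e¹⁰/((4πε₀)⁵ℏ⁸).
E_h = 4.38 × 10^-18 J
a₀ = 5.26 × 10^-11 m
E_h/a₀³ = 3.01 × 10^13 J/m³

3.01 × 10^13 J/m³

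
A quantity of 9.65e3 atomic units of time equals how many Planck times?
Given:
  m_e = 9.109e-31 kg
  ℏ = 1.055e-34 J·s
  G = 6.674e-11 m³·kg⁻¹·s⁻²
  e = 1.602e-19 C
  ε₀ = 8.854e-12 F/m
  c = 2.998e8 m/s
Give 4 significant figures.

atomic unit of time: τ_au = (4πε₀)²ℏ³/(m_e e⁴) = 2.423e-17 s
Planck time: t_P = √(ℏG/c⁵) = 5.392e-44 s
9.65e3 × 2.423e-17 / 5.392e-44 = 4.336e30

4.336e30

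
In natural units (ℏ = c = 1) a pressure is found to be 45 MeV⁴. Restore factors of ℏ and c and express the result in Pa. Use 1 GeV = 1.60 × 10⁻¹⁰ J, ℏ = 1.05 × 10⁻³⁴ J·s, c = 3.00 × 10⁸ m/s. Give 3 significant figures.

Pressure is [E]/[L]³ = [E]⁴/(ℏc)³.
1 GeV⁴ → 1/(ℏc)³ × (1 GeV in J)⁴ = 2.10 × 10³⁷ Pa.
Convert the energy scale: 45 MeV⁴ = 4.50 × 10⁻¹¹ GeV⁴.
Result: 4.50 × 10⁻¹¹ × 2.10 × 10³⁷ = 9.44 × 10²⁶ Pa.

9.44 × 10²⁶ Pa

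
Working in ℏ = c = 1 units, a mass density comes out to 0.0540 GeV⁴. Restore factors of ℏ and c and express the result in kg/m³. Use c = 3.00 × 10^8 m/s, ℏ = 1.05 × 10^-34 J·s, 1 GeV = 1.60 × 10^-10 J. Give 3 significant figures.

Mass density is [E]/(c²[L]³) = [E]⁴/(ℏ³c⁵).
1 GeV⁴ → 1/(ℏ³c⁵) × (1 GeV in J)⁴ = 2.33 × 10^20 kg/m³.
Result: 0.0540 × 2.33 × 10^20 = 1.26 × 10^19 kg/m³.

1.26 × 10^19 kg/m³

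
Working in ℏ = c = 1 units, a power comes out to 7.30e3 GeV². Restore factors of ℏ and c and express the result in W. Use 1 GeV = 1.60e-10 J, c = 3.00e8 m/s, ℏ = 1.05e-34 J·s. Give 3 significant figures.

Power is [E]/[T] = [E]²/ℏ.
1 GeV² → 1/ℏ × (1 GeV in J)² = 2.44e14 W.
Result: 7.30e3 × 2.44e14 = 1.78e18 W.

1.78e18 W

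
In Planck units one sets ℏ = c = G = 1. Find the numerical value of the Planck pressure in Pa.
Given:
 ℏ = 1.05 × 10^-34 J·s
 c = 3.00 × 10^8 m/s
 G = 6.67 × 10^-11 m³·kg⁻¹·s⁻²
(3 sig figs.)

4.68 × 10^113 Pa

p_P = c⁷/(ℏG²)
  = 2.19 × 10^59 / 4.67 × 10^-55
  = 4.68 × 10^113 Pa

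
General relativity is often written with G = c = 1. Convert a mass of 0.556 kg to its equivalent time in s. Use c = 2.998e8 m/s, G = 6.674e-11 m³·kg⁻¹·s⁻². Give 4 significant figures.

1.377e-36 s

Mass → time via G/c³.
0.556 kg × (G/c³) = 1.377e-36 s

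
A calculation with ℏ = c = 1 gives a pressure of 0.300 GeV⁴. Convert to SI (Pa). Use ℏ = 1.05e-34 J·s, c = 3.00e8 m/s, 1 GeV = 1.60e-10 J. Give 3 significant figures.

Pressure is [E]/[L]³ = [E]⁴/(ℏc)³.
1 GeV⁴ → 1/(ℏc)³ × (1 GeV in J)⁴ = 2.10e37 Pa.
Result: 0.300 × 2.10e37 = 6.29e36 Pa.

6.29e36 Pa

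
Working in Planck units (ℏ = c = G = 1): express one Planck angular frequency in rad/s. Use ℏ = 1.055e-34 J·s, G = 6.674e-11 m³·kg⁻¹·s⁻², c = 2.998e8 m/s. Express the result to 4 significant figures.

The unique combination of the constants set to 1 with dimensions of angular frequency is ω_P = √(c⁵/(ℏG)).
  = √(3.440e86)
  = 1.855e43 rad/s

1.855e43 rad/s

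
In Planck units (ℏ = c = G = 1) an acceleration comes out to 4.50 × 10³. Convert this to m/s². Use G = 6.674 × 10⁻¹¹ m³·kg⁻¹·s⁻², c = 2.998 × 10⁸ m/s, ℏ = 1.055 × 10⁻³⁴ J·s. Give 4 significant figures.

One Planck acceleration: a_P = √(c⁷/(ℏG)) = 5.560 × 10⁵¹ m/s².
4.50 × 10³ × 5.560 × 10⁵¹ m/s² = 2.502 × 10⁵⁵ m/s²

2.502 × 10⁵⁵ m/s²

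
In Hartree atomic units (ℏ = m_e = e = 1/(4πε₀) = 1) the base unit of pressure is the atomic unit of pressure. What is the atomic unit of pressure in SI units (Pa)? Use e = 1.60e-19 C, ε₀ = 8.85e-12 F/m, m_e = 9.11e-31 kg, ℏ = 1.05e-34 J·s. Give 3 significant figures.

3.01e13 Pa

P_au = E_h/a₀³ = m_e⁴e¹⁰/((4πε₀)⁵ℏ⁸)
E_h = 4.38e-18 J
a₀ = 5.26e-11 m
E_h/a₀³ = 3.01e13 Pa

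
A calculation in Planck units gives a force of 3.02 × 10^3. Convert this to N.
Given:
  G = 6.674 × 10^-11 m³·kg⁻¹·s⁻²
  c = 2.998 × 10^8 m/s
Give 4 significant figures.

3.656 × 10^47 N

One Planck force: F_P = c⁴/G = 1.210 × 10^44 N.
3.02 × 10^3 × 1.210 × 10^44 N = 3.656 × 10^47 N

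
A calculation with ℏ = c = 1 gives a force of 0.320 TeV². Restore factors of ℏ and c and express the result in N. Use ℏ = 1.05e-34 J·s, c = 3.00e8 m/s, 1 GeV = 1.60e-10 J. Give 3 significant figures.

2.60e11 N

Force is [E]/[L] = [E]²/(ℏc); restore (ℏc)⁻¹.
1 GeV² → 1/(ℏc) × (1 GeV in J)² = 8.13e5 N.
Convert the energy scale: 0.320 TeV² = 3.20e5 GeV².
Result: 3.20e5 × 8.13e5 = 2.60e11 N.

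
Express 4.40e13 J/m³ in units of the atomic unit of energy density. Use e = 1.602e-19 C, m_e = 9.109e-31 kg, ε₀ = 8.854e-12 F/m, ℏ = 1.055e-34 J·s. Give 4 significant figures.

atomic unit of energy density: u_au = E_h/a₀³ = m_e⁴e¹⁰/((4πε₀)⁵ℏ⁸) = 2.929e13 J/m³.
4.40e13 / 2.929e13 = 1.502

1.502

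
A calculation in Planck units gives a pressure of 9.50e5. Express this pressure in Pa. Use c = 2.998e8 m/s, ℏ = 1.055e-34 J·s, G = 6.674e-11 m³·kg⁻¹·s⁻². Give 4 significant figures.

One Planck pressure: p_P = c⁷/(ℏG²) = 4.632e113 Pa.
9.50e5 × 4.632e113 Pa = 4.401e119 Pa

4.401e119 Pa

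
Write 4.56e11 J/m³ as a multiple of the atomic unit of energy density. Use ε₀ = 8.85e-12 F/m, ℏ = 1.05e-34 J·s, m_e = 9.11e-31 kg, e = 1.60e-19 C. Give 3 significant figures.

atomic unit of energy density: u_au = E_h/a₀³ = m_e⁴e¹⁰/((4πε₀)⁵ℏ⁸) = 3.01e13 J/m³.
4.56e11 / 3.01e13 = 0.0151

0.0151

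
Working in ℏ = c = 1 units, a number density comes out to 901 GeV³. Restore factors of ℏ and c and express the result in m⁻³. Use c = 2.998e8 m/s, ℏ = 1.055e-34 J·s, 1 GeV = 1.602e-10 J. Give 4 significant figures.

Number density is [L]⁻³ = [E]³/(ℏc)³.
1 GeV³ → 1/(ℏc)³ × (1 GeV in J)³ = 1.299e47 m⁻³.
Result: 901 × 1.299e47 = 1.171e50 m⁻³.

1.171e50 m⁻³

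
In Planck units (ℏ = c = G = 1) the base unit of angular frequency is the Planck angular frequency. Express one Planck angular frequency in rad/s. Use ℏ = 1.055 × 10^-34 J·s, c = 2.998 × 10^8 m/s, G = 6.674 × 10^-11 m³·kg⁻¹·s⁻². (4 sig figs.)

1.855 × 10^43 rad/s

ω_P = √(c⁵/(ℏG))
  = √(3.440 × 10^86)
  = 1.855 × 10^43 rad/s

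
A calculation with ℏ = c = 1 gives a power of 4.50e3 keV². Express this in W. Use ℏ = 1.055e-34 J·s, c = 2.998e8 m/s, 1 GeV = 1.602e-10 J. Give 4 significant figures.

Power is [E]/[T] = [E]²/ℏ.
1 GeV² → 1/ℏ × (1 GeV in J)² = 2.433e14 W.
Convert the energy scale: 4.50e3 keV² = 4.50e-9 GeV².
Result: 4.50e-9 × 2.433e14 = 1.095e6 W.

1.095e6 W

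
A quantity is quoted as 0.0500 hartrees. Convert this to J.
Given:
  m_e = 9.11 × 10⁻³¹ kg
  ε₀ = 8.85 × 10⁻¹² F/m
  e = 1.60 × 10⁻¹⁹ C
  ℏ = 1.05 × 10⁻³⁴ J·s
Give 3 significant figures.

One hartree: E_h = m_e e⁴/(4πε₀ℏ)² = 4.38 × 10⁻¹⁸ J.
0.0500 × 4.38 × 10⁻¹⁸ J = 2.19 × 10⁻¹⁹ J

2.19 × 10⁻¹⁹ J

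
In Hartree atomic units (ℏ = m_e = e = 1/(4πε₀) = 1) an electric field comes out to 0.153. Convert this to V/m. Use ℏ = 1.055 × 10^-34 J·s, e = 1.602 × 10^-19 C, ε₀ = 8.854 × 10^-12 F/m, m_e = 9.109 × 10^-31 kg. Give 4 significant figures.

7.850 × 10^10 V/m

One atomic unit of electric field: E_au = E_h/(e a₀) = m_e²e⁵/((4πε₀)³ℏ⁴) = 5.131 × 10^11 V/m.
0.153 × 5.131 × 10^11 V/m = 7.850 × 10^10 V/m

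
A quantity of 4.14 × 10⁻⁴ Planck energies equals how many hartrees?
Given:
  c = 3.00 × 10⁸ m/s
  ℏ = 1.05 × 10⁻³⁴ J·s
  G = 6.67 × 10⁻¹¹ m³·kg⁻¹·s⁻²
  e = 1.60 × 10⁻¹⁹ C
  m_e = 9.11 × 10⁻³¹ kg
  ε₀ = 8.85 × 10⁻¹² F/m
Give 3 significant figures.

Planck energy: E_P = √(ℏc⁵/G) = 1.96 × 10⁹ J
hartree: E_h = m_e e⁴/(4πε₀ℏ)² = 4.38 × 10⁻¹⁸ J
4.14 × 10⁻⁴ × 1.96 × 10⁹ / 4.38 × 10⁻¹⁸ = 1.85 × 10²³

1.85 × 10²³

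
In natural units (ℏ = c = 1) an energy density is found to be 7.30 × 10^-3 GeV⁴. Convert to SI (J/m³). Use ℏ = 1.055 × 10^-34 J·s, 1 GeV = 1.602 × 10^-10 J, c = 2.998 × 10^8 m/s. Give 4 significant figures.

1.520 × 10^35 J/m³

[E]/[L]³ = [E]⁴/(ℏc)³; restore (ℏc)⁻³.
1 GeV⁴ → 1/(ℏc)³ × (1 GeV in J)⁴ = 2.082 × 10^37 J/m³.
Result: 7.30 × 10^-3 × 2.082 × 10^37 = 1.520 × 10^35 J/m³.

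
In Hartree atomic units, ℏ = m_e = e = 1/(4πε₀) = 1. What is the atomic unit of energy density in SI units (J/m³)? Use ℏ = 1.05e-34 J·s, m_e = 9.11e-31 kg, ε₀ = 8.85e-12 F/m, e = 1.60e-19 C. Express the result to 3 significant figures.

The unique combination of the constants set to 1 with dimensions of energy density is u_au = E_h/a₀³ = m_e⁴e¹⁰/((4πε₀)⁵ℏ⁸).
E_h = 4.38e-18 J
a₀ = 5.26e-11 m
E_h/a₀³ = 3.01e13 J/m³

3.01e13 J/m³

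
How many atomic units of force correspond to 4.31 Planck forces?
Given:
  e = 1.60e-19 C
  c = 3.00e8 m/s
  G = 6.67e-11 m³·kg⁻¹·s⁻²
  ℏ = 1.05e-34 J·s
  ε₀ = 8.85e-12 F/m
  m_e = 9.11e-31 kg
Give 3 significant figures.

Planck force: F_P = c⁴/G = 1.21e44 N
atomic unit of force: F_au = E_h/a₀ = m_e²e⁶/((4πε₀)³ℏ⁴) = 8.33e-8 N
4.31 × 1.21e44 / 8.33e-8 = 6.28e51

6.28e51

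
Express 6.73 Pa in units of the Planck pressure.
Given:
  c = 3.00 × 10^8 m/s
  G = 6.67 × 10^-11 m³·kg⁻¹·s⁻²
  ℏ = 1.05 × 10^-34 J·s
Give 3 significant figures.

1.44 × 10^-113

Planck pressure: p_P = c⁷/(ℏG²) = 4.68 × 10^113 Pa.
6.73 / 4.68 × 10^113 = 1.44 × 10^-113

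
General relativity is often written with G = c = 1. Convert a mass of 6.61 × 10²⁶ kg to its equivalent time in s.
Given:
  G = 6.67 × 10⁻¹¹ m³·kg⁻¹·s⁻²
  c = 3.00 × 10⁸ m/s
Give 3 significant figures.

1.63 × 10⁻⁹ s

Mass → time via G/c³.
6.61 × 10²⁶ kg × (G/c³) = 1.63 × 10⁻⁹ s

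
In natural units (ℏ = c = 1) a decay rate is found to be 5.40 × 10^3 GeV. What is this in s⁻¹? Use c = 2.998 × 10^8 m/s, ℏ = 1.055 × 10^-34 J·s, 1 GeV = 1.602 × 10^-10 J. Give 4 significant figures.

A rate is [E]/ℏ; divide by ℏ.
1 GeV → 1/ℏ × (1 GeV in J) = 1.518 × 10^24 s⁻¹.
Result: 5.40 × 10^3 × 1.518 × 10^24 = 8.200 × 10^27 s⁻¹.

8.200 × 10^27 s⁻¹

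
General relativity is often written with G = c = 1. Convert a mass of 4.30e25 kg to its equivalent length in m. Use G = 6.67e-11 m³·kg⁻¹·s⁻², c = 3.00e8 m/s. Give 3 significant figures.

0.0319 m

In G = c = 1 units mass has dimensions of length; the conversion factor is G/c².
4.30e25 kg × (G/c²) = 0.0319 m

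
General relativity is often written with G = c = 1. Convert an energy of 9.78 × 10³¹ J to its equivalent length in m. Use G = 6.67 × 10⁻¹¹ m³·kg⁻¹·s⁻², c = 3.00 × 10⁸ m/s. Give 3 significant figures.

8.05 × 10⁻¹³ m

Energy → length via G/c⁴.
9.78 × 10³¹ J × (G/c⁴) = 8.05 × 10⁻¹³ m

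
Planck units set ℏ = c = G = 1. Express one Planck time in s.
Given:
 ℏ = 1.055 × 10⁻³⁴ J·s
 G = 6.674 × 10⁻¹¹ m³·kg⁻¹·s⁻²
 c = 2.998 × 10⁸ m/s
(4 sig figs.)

5.392 × 10⁻⁴⁴ s

The unique combination of the constants set to 1 with dimensions of time is t_P = √(ℏG/c⁵).
  = √(2.907 × 10⁻⁸⁷)
  = 5.392 × 10⁻⁴⁴ s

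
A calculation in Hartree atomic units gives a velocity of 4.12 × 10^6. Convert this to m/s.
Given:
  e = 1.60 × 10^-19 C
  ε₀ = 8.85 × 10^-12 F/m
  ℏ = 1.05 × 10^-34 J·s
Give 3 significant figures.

9.03 × 10^12 m/s

One atomic unit of velocity: v_au = e²/(4πε₀ℏ) = 2.19 × 10^6 m/s.
4.12 × 10^6 × 2.19 × 10^6 m/s = 9.03 × 10^12 m/s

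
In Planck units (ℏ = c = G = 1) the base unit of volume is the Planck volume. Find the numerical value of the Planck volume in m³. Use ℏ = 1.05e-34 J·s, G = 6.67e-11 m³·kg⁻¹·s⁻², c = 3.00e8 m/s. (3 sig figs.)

4.18e-105 m³

V_P = (ℏG/c³)^(3/2)
  = √(1.75e-209)
  = 4.18e-105 m³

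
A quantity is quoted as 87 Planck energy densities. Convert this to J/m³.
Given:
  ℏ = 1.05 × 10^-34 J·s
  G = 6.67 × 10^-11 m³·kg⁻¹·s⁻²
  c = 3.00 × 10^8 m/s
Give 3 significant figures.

One Planck energy density: u_P = c⁷/(ℏG²) = 4.68 × 10^113 J/m³.
87 × 4.68 × 10^113 J/m³ = 4.07 × 10^115 J/m³

4.07 × 10^115 J/m³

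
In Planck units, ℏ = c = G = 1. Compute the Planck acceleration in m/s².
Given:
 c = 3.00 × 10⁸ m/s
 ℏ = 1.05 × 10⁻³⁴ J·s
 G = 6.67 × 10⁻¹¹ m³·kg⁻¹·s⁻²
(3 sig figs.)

5.59 × 10⁵¹ m/s²

Dimensional analysis gives a_P = √(c⁷/(ℏG)).
  = √(3.12 × 10¹⁰³)
  = 5.59 × 10⁵¹ m/s²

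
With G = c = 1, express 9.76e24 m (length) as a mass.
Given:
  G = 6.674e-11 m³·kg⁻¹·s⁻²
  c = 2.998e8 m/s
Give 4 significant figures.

Length → mass via c²/G.
9.76e24 m × (c²/G) = 1.314e52 kg

1.314e52 kg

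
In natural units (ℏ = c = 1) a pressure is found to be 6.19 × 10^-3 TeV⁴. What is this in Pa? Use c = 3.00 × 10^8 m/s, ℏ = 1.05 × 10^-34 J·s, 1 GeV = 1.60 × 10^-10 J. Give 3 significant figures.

1.30 × 10^47 Pa

Pressure is [E]/[L]³ = [E]⁴/(ℏc)³.
1 GeV⁴ → 1/(ℏc)³ × (1 GeV in J)⁴ = 2.10 × 10^37 Pa.
Convert the energy scale: 6.19 × 10^-3 TeV⁴ = 6.19 × 10^9 GeV⁴.
Result: 6.19 × 10^9 × 2.10 × 10^37 = 1.30 × 10^47 Pa.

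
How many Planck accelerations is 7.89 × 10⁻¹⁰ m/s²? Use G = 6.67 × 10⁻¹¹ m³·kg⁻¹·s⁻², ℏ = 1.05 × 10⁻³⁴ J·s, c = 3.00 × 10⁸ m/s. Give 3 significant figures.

1.41 × 10⁻⁶¹

Planck acceleration: a_P = √(c⁷/(ℏG)) = 5.59 × 10⁵¹ m/s².
7.89 × 10⁻¹⁰ / 5.59 × 10⁵¹ = 1.41 × 10⁻⁶¹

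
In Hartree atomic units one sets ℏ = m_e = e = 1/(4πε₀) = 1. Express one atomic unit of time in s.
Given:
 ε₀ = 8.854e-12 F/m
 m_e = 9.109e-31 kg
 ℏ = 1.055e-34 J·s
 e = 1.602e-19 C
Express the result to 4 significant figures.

τ_au = (4πε₀)²ℏ³/(m_e e⁴)
E_h = 4.354e-18 J
ℏ/E_h = 2.423e-17 s

2.423e-17 s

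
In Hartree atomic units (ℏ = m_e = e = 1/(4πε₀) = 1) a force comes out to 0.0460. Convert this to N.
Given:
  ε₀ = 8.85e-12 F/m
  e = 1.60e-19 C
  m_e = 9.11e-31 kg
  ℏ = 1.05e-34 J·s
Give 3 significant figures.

3.83e-9 N

One atomic unit of force: F_au = E_h/a₀ = m_e²e⁶/((4πε₀)³ℏ⁴) = 8.33e-8 N.
0.0460 × 8.33e-8 N = 3.83e-9 N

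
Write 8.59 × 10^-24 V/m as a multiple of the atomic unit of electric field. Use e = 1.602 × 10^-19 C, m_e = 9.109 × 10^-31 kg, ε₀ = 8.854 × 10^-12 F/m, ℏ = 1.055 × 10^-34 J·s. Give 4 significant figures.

atomic unit of electric field: E_au = E_h/(e a₀) = m_e²e⁵/((4πε₀)³ℏ⁴) = 5.131 × 10^11 V/m.
8.59 × 10^-24 / 5.131 × 10^11 = 1.674 × 10^-35

1.674 × 10^-35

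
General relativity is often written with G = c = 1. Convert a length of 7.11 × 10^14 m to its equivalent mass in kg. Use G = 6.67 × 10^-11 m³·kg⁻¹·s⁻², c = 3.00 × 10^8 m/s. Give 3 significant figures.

Length → mass via c²/G.
7.11 × 10^14 m × (c²/G) = 9.59 × 10^41 kg

9.59 × 10^41 kg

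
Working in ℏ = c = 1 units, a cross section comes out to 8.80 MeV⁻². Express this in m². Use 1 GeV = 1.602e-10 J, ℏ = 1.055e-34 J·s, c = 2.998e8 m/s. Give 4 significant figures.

Area is [L]² = [E]⁻²·(ℏc)²; restore (ℏc)².
1 GeV⁻² → (ℏc)² × (1 GeV in J)⁻² = 3.898e-32 m².
Convert the energy scale: 8.80 MeV⁻² = 8.80e6 GeV⁻².
Result: 8.80e6 × 3.898e-32 = 3.430e-25 m².

3.430e-25 m²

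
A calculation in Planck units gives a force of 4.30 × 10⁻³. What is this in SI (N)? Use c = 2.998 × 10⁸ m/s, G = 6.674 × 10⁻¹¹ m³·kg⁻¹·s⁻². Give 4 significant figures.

5.205 × 10⁴¹ N

One Planck force: F_P = c⁴/G = 1.210 × 10⁴⁴ N.
4.30 × 10⁻³ × 1.210 × 10⁴⁴ N = 5.205 × 10⁴¹ N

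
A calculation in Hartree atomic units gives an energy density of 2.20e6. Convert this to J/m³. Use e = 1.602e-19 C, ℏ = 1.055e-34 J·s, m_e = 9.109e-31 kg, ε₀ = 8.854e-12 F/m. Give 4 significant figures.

One atomic unit of energy density: u_au = E_h/a₀³ = m_e⁴e¹⁰/((4πε₀)⁵ℏ⁸) = 2.929e13 J/m³.
2.20e6 × 2.929e13 J/m³ = 6.444e19 J/m³

6.444e19 J/m³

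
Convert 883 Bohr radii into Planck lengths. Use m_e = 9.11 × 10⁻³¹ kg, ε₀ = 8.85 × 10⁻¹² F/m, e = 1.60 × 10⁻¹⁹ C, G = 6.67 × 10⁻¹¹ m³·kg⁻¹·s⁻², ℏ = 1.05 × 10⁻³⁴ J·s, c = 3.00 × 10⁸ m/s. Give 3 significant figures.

2.88 × 10²⁷

Bohr radius: a₀ = 4πε₀ℏ²/(m_e e²) = 5.26 × 10⁻¹¹ m
Planck length: ℓ_P = √(ℏG/c³) = 1.61 × 10⁻³⁵ m
883 × 5.26 × 10⁻¹¹ / 1.61 × 10⁻³⁵ = 2.88 × 10²⁷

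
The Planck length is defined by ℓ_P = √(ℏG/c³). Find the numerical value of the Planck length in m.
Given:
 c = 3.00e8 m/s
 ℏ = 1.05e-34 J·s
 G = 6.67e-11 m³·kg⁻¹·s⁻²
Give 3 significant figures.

1.61e-35 m

ℓ_P = √(ℏG/c³)
  = √(2.59e-70)
  = 1.61e-35 m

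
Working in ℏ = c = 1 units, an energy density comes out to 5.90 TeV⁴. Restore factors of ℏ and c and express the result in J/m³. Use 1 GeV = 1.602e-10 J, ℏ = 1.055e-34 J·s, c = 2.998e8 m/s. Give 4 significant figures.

[E]/[L]³ = [E]⁴/(ℏc)³; restore (ℏc)⁻³.
1 GeV⁴ → 1/(ℏc)³ × (1 GeV in J)⁴ = 2.082e37 J/m³.
Convert the energy scale: 5.90 TeV⁴ = 5.90e12 GeV⁴.
Result: 5.90e12 × 2.082e37 = 1.228e50 J/m³.

1.228e50 J/m³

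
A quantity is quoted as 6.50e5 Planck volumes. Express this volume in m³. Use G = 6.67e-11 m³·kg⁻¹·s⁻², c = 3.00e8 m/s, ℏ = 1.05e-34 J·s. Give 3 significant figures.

One Planck volume: V_P = (ℏG/c³)^(3/2) = 4.18e-105 m³.
6.50e5 × 4.18e-105 m³ = 2.72e-99 m³

2.72e-99 m³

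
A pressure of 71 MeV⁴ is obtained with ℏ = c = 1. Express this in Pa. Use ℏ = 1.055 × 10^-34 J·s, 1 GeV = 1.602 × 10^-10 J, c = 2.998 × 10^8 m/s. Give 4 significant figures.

Pressure is [E]/[L]³ = [E]⁴/(ℏc)³.
1 GeV⁴ → 1/(ℏc)³ × (1 GeV in J)⁴ = 2.082 × 10^37 Pa.
Convert the energy scale: 71 MeV⁴ = 7.10 × 10^-11 GeV⁴.
Result: 7.10 × 10^-11 × 2.082 × 10^37 = 1.478 × 10^27 Pa.

1.478 × 10^27 Pa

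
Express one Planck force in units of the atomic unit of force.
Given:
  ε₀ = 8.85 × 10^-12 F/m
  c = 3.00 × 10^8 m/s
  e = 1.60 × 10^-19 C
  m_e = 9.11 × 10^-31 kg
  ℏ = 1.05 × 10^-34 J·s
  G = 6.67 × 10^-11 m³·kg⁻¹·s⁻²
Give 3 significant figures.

Planck force: F_P = c⁴/G = 1.21 × 10^44 N
atomic unit of force: F_au = E_h/a₀ = m_e²e⁶/((4πε₀)³ℏ⁴) = 8.33 × 10^-8 N
ratio = 1.21 × 10^44 / 8.33 × 10^-8 = 1.46 × 10^51

1.46 × 10^51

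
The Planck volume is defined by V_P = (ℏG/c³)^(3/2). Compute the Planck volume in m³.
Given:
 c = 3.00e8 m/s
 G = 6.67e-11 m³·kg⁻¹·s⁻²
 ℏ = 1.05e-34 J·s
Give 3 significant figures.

V_P = (ℏG/c³)^(3/2)
  = √(1.75e-209)
  = 4.18e-105 m³

4.18e-105 m³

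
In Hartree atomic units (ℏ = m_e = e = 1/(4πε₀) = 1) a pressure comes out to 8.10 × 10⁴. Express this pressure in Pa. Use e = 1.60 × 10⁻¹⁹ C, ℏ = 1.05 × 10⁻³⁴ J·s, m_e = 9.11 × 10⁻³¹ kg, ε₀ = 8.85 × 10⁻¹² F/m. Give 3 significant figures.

One atomic unit of pressure: P_au = E_h/a₀³ = m_e⁴e¹⁰/((4πε₀)⁵ℏ⁸) = 3.01 × 10¹³ Pa.
8.10 × 10⁴ × 3.01 × 10¹³ Pa = 2.44 × 10¹⁸ Pa

2.44 × 10¹⁸ Pa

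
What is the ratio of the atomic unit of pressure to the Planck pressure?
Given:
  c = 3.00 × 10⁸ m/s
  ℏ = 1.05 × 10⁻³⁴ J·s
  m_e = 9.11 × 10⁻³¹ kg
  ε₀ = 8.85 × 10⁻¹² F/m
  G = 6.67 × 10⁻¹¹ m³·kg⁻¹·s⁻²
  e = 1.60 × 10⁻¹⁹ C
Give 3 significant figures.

6.44 × 10⁻¹⁰¹

atomic unit of pressure: P_au = E_h/a₀³ = m_e⁴e¹⁰/((4πε₀)⁵ℏ⁸) = 3.01 × 10¹³ Pa
Planck pressure: p_P = c⁷/(ℏG²) = 4.68 × 10¹¹³ Pa
ratio = 3.01 × 10¹³ / 4.68 × 10¹¹³ = 6.44 × 10⁻¹⁰¹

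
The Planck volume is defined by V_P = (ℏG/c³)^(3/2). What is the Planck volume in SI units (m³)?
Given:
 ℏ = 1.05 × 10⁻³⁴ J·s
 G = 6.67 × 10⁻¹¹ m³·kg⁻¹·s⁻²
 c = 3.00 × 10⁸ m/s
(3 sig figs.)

4.18 × 10⁻¹⁰⁵ m³

V_P = (ℏG/c³)^(3/2)
  = √(1.75 × 10⁻²⁰⁹)
  = 4.18 × 10⁻¹⁰⁵ m³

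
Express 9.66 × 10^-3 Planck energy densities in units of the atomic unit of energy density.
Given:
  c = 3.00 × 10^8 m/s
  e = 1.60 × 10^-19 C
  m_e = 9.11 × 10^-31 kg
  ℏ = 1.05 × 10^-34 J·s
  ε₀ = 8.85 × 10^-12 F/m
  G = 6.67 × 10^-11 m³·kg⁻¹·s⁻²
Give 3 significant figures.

1.50 × 10^98

Planck energy density: u_P = c⁷/(ℏG²) = 4.68 × 10^113 J/m³
atomic unit of energy density: u_au = E_h/a₀³ = m_e⁴e¹⁰/((4πε₀)⁵ℏ⁸) = 3.01 × 10^13 J/m³
9.66 × 10^-3 × 4.68 × 10^113 / 3.01 × 10^13 = 1.50 × 10^98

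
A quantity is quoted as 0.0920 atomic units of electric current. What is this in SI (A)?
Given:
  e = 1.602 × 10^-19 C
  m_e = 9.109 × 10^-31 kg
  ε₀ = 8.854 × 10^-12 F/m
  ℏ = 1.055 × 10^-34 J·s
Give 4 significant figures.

One atomic unit of electric current: I_au = e E_h/ℏ = m_e e⁵/((4πε₀)²ℏ³) = 6.612 × 10^-3 A.
0.0920 × 6.612 × 10^-3 A = 6.083 × 10^-4 A

6.083 × 10^-4 A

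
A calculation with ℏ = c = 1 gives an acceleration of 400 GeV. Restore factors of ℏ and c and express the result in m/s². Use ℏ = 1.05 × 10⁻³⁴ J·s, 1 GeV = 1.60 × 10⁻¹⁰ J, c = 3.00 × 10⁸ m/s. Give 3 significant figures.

Acceleration is [L]/[T]² = c·[E]/ℏ.
1 GeV → c/ℏ × (1 GeV in J) = 4.57 × 10³² m/s².
Result: 400 × 4.57 × 10³² = 1.83 × 10³⁵ m/s².

1.83 × 10³⁵ m/s²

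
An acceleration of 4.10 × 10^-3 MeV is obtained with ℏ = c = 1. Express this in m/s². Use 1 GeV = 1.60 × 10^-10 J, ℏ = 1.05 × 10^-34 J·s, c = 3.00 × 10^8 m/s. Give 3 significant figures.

1.87 × 10^27 m/s²

Acceleration is [L]/[T]² = c·[E]/ℏ.
1 GeV → c/ℏ × (1 GeV in J) = 4.57 × 10^32 m/s².
Convert the energy scale: 4.10 × 10^-3 MeV = 4.10 × 10^-6 GeV.
Result: 4.10 × 10^-6 × 4.57 × 10^32 = 1.87 × 10^27 m/s².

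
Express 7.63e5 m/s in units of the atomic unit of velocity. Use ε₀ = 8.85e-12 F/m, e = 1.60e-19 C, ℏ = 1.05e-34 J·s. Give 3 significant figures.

0.348

atomic unit of velocity: v_au = e²/(4πε₀ℏ) = 2.19e6 m/s.
7.63e5 / 2.19e6 = 0.348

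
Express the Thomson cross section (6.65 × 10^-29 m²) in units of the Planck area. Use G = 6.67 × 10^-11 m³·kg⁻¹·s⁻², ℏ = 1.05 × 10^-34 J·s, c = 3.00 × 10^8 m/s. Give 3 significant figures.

Planck area: A_P = ℏG/c³ = 2.59 × 10^-70 m².
6.65 × 10^-29 / 2.59 × 10^-70 = 2.56 × 10^41

2.56 × 10^41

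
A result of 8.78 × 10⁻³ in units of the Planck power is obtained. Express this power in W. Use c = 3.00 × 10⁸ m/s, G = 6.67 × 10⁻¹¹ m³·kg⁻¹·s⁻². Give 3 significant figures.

One Planck power: P_P = c⁵/G = 3.64 × 10⁵² W.
8.78 × 10⁻³ × 3.64 × 10⁵² W = 3.20 × 10⁵⁰ W

3.20 × 10⁵⁰ W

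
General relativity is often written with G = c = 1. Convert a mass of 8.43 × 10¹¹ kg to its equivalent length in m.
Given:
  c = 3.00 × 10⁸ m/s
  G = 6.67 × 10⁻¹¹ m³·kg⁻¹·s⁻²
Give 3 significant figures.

In G = c = 1 units mass has dimensions of length; the conversion factor is G/c².
8.43 × 10¹¹ kg × (G/c²) = 6.25 × 10⁻¹⁶ m

6.25 × 10⁻¹⁶ m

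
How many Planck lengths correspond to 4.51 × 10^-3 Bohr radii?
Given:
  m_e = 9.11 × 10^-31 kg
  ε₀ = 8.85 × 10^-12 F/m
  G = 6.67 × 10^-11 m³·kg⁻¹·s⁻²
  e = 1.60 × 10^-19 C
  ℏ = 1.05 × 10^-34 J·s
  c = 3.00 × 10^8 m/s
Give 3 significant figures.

1.47 × 10^22

Bohr radius: a₀ = 4πε₀ℏ²/(m_e e²) = 5.26 × 10^-11 m
Planck length: ℓ_P = √(ℏG/c³) = 1.61 × 10^-35 m
4.51 × 10^-3 × 5.26 × 10^-11 / 1.61 × 10^-35 = 1.47 × 10^22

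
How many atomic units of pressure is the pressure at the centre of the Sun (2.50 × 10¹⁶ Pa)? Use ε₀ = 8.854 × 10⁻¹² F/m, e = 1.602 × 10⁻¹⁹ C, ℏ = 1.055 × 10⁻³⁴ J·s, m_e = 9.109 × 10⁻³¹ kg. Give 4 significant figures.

atomic unit of pressure: P_au = E_h/a₀³ = m_e⁴e¹⁰/((4πε₀)⁵ℏ⁸) = 2.929 × 10¹³ Pa.
2.50 × 10¹⁶ / 2.929 × 10¹³ = 853.5

853.5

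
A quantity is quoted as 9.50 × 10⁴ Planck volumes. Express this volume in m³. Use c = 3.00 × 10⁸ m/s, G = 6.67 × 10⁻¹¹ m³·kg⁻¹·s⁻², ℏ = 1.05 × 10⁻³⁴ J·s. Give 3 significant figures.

One Planck volume: V_P = (ℏG/c³)^(3/2) = 4.18 × 10⁻¹⁰⁵ m³.
9.50 × 10⁴ × 4.18 × 10⁻¹⁰⁵ m³ = 3.97 × 10⁻¹⁰⁰ m³

3.97 × 10⁻¹⁰⁰ m³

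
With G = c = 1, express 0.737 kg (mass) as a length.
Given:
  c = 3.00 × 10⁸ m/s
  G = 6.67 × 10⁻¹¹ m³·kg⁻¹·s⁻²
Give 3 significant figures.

5.46 × 10⁻²⁸ m

In G = c = 1 units mass has dimensions of length; the conversion factor is G/c².
0.737 kg × (G/c²) = 5.46 × 10⁻²⁸ m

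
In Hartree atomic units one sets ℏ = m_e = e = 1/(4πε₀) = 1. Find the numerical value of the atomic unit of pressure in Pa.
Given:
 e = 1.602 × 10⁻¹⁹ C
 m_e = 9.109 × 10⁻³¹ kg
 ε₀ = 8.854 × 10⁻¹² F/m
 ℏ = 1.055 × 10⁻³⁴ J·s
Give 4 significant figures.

P_au = E_h/a₀³ = m_e⁴e¹⁰/((4πε₀)⁵ℏ⁸)
E_h = 4.354 × 10⁻¹⁸ J
a₀ = 5.297 × 10⁻¹¹ m
E_h/a₀³ = 2.929 × 10¹³ Pa

2.929 × 10¹³ Pa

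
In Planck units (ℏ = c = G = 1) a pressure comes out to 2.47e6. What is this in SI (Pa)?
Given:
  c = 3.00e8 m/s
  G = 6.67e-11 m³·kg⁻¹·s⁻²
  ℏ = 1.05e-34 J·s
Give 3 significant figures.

1.16e120 Pa

One Planck pressure: p_P = c⁷/(ℏG²) = 4.68e113 Pa.
2.47e6 × 4.68e113 Pa = 1.16e120 Pa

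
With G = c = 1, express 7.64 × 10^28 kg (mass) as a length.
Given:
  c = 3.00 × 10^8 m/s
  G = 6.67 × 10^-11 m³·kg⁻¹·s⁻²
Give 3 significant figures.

In G = c = 1 units mass has dimensions of length; the conversion factor is G/c².
7.64 × 10^28 kg × (G/c²) = 56.6 m

56.6 m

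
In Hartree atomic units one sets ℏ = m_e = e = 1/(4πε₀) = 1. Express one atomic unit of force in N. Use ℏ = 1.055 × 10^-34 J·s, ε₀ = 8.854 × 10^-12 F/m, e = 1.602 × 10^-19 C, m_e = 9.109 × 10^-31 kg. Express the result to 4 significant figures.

F_au = E_h/a₀ = m_e²e⁶/((4πε₀)³ℏ⁴)
E_h = 4.354 × 10^-18 J
a₀ = 5.297 × 10^-11 m
E_h/a₀ = 8.220 × 10^-8 N

8.220 × 10^-8 N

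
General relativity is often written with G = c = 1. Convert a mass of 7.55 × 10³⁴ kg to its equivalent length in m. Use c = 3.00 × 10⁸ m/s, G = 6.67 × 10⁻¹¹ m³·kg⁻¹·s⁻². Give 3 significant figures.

5.60 × 10⁷ m

In G = c = 1 units mass has dimensions of length; the conversion factor is G/c².
7.55 × 10³⁴ kg × (G/c²) = 5.60 × 10⁷ m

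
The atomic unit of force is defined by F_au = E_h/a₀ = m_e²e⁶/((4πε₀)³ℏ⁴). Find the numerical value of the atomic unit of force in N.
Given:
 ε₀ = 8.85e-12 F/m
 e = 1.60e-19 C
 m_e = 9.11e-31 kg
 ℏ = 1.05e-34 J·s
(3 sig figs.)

F_au = E_h/a₀ = m_e²e⁶/((4πε₀)³ℏ⁴)
E_h = 4.38e-18 J
a₀ = 5.26e-11 m
E_h/a₀ = 8.33e-8 N

8.33e-8 N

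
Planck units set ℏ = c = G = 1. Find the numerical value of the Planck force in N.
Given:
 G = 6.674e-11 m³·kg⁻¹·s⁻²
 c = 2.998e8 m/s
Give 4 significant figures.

1.210e44 N

From ℏ = c = G = 1 the force scale is F_P = c⁴/G.
  = 8.078e33 / 6.674e-11
  = 1.210e44 N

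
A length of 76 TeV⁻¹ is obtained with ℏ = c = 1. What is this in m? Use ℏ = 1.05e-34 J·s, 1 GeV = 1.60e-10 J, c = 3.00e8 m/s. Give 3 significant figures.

A length is [E]⁻¹ in ℏ=c=1; restore one factor of ℏc.
1 GeV⁻¹ → ℏc × (1 GeV in J)⁻¹ = 1.97e-16 m.
Convert the energy scale: 76 TeV⁻¹ = 0.0760 GeV⁻¹.
Result: 0.0760 × 1.97e-16 = 1.50e-17 m.

1.50e-17 m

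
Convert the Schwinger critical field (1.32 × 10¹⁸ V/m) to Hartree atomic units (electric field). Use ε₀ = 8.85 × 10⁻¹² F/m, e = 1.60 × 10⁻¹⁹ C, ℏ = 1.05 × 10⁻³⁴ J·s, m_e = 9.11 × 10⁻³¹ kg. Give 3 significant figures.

atomic unit of electric field: E_au = E_h/(e a₀) = m_e²e⁵/((4πε₀)³ℏ⁴) = 5.20 × 10¹¹ V/m.
1.32 × 10¹⁸ / 5.20 × 10¹¹ = 2.54 × 10⁶

2.54 × 10⁶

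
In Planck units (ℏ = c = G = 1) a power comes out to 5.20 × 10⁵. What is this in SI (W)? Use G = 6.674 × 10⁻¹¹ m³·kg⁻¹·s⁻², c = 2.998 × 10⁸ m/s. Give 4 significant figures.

1.887 × 10⁵⁸ W

One Planck power: P_P = c⁵/G = 3.629 × 10⁵² W.
5.20 × 10⁵ × 3.629 × 10⁵² W = 1.887 × 10⁵⁸ W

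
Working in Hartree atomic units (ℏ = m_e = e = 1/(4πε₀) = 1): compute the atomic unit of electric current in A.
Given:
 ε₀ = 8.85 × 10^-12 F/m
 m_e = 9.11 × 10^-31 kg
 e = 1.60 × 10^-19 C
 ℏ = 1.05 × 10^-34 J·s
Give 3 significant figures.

6.67 × 10^-3 A

From ℏ = m_e = e = 1/(4πε₀) = 1 the current scale is I_au = e E_h/ℏ = m_e e⁵/((4πε₀)²ℏ³).
E_h = 4.38 × 10^-18 J
e·E_h/ℏ = 6.67 × 10^-3 A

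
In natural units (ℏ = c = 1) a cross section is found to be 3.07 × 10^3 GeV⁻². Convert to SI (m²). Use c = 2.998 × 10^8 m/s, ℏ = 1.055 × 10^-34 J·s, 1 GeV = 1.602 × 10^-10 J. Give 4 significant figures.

Area is [L]² = [E]⁻²·(ℏc)²; restore (ℏc)².
1 GeV⁻² → (ℏc)² × (1 GeV in J)⁻² = 3.898 × 10^-32 m².
Result: 3.07 × 10^3 × 3.898 × 10^-32 = 1.197 × 10^-28 m².

1.197 × 10^-28 m²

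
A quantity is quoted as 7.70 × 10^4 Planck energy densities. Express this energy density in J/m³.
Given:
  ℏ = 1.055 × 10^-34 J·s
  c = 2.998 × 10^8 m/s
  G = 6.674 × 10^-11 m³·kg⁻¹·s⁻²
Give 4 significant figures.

3.567 × 10^118 J/m³

One Planck energy density: u_P = c⁷/(ℏG²) = 4.632 × 10^113 J/m³.
7.70 × 10^4 × 4.632 × 10^113 J/m³ = 3.567 × 10^118 J/m³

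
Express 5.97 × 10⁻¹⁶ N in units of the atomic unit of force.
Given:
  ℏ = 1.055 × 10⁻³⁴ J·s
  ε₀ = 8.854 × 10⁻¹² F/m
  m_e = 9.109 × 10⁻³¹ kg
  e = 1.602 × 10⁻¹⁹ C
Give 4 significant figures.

7.263 × 10⁻⁹

atomic unit of force: F_au = E_h/a₀ = m_e²e⁶/((4πε₀)³ℏ⁴) = 8.220 × 10⁻⁸ N.
5.97 × 10⁻¹⁶ / 8.220 × 10⁻⁸ = 7.263 × 10⁻⁹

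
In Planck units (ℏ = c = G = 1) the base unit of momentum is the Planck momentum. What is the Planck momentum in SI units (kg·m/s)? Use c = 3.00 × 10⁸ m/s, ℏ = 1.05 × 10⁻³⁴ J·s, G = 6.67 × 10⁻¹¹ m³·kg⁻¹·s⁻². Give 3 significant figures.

6.52 kg·m/s

p_P = √(ℏc³/G)
  = √(42.5)
  = 6.52 kg·m/s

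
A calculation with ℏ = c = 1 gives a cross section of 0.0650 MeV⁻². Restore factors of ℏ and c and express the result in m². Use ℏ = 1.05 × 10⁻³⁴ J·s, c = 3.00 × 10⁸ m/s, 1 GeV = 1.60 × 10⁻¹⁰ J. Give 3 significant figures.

Area is [L]² = [E]⁻²·(ℏc)²; restore (ℏc)².
1 GeV⁻² → (ℏc)² × (1 GeV in J)⁻² = 3.88 × 10⁻³² m².
Convert the energy scale: 0.0650 MeV⁻² = 6.50 × 10⁴ GeV⁻².
Result: 6.50 × 10⁴ × 3.88 × 10⁻³² = 2.52 × 10⁻²⁷ m².

2.52 × 10⁻²⁷ m²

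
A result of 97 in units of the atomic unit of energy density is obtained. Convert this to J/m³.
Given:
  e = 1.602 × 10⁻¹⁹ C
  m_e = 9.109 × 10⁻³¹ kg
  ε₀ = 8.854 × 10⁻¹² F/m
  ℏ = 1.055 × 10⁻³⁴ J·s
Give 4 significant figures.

One atomic unit of energy density: u_au = E_h/a₀³ = m_e⁴e¹⁰/((4πε₀)⁵ℏ⁸) = 2.929 × 10¹³ J/m³.
97 × 2.929 × 10¹³ J/m³ = 2.841 × 10¹⁵ J/m³

2.841 × 10¹⁵ J/m³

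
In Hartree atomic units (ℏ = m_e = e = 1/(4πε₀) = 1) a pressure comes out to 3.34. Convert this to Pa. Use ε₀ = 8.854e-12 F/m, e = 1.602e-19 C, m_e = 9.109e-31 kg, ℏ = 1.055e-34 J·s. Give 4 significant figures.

9.783e13 Pa

One atomic unit of pressure: P_au = E_h/a₀³ = m_e⁴e¹⁰/((4πε₀)⁵ℏ⁸) = 2.929e13 Pa.
3.34 × 2.929e13 Pa = 9.783e13 Pa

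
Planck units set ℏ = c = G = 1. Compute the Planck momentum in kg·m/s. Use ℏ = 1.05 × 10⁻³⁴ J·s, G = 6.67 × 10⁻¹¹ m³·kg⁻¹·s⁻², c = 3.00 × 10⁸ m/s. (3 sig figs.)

6.52 kg·m/s

From ℏ = c = G = 1 the momentum scale is p_P = √(ℏc³/G).
  = √(42.5)
  = 6.52 kg·m/s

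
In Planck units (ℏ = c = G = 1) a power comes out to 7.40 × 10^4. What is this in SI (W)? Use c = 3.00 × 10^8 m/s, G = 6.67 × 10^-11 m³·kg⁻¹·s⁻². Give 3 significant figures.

2.70 × 10^57 W

One Planck power: P_P = c⁵/G = 3.64 × 10^52 W.
7.40 × 10^4 × 3.64 × 10^52 W = 2.70 × 10^57 W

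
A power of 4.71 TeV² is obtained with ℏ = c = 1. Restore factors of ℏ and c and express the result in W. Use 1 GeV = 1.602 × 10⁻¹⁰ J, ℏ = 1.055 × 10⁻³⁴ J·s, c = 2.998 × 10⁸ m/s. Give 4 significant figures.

1.146 × 10²¹ W

Power is [E]/[T] = [E]²/ℏ.
1 GeV² → 1/ℏ × (1 GeV in J)² = 2.433 × 10¹⁴ W.
Convert the energy scale: 4.71 TeV² = 4.71 × 10⁶ GeV².
Result: 4.71 × 10⁶ × 2.433 × 10¹⁴ = 1.146 × 10²¹ W.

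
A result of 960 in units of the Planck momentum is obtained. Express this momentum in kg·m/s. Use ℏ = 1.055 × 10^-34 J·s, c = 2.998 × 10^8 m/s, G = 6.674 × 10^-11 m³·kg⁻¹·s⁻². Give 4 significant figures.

6.265 × 10^3 kg·m/s

One Planck momentum: p_P = √(ℏc³/G) = 6.527 kg·m/s.
960 × 6.527 kg·m/s = 6.265 × 10^3 kg·m/s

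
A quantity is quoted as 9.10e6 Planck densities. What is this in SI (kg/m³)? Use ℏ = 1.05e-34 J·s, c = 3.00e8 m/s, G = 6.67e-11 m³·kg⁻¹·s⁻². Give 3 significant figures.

One Planck density: ρ_P = c⁵/(ℏG²) = 5.20e96 kg/m³.
9.10e6 × 5.20e96 kg/m³ = 4.73e103 kg/m³

4.73e103 kg/m³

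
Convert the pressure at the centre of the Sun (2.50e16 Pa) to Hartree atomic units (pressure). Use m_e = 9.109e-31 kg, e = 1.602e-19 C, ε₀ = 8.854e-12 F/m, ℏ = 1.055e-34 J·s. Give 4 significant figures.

atomic unit of pressure: P_au = E_h/a₀³ = m_e⁴e¹⁰/((4πε₀)⁵ℏ⁸) = 2.929e13 Pa.
2.50e16 / 2.929e13 = 853.5

853.5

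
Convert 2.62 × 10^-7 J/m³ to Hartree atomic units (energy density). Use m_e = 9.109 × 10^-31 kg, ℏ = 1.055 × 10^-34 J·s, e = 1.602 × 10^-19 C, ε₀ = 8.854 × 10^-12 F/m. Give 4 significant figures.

8.945 × 10^-21

atomic unit of energy density: u_au = E_h/a₀³ = m_e⁴e¹⁰/((4πε₀)⁵ℏ⁸) = 2.929 × 10^13 J/m³.
2.62 × 10^-7 / 2.929 × 10^13 = 8.945 × 10^-21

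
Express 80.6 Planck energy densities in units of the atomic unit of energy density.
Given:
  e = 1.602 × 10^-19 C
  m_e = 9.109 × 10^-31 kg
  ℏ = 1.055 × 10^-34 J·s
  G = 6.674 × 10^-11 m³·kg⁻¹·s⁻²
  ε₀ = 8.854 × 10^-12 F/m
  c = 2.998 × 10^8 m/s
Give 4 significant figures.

Planck energy density: u_P = c⁷/(ℏG²) = 4.632 × 10^113 J/m³
atomic unit of energy density: u_au = E_h/a₀³ = m_e⁴e¹⁰/((4πε₀)⁵ℏ⁸) = 2.929 × 10^13 J/m³
80.6 × 4.632 × 10^113 / 2.929 × 10^13 = 1.275 × 10^102

1.275 × 10^102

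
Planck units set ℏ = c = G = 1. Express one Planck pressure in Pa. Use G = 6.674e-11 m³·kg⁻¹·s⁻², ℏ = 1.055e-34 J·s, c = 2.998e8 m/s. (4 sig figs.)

From ℏ = c = G = 1 the pressure scale is p_P = c⁷/(ℏG²).
  = 2.177e59 / 4.699e-55
  = 4.632e113 Pa

4.632e113 Pa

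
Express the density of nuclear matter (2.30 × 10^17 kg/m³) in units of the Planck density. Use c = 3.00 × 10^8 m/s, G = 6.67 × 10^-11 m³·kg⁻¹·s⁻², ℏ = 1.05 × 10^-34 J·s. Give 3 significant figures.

4.42 × 10^-80

Planck density: ρ_P = c⁵/(ℏG²) = 5.20 × 10^96 kg/m³.
2.30 × 10^17 / 5.20 × 10^96 = 4.42 × 10^-80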